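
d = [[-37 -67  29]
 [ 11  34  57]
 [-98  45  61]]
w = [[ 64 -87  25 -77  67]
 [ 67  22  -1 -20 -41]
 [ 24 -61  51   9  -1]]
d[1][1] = 34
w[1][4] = -41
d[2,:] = [-98, 45, 61]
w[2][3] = 9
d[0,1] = -67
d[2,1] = 45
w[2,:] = [24, -61, 51, 9, -1]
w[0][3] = -77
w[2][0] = 24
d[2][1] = 45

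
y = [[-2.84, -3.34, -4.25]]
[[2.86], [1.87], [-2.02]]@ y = [[-8.12, -9.55, -12.16], [-5.31, -6.25, -7.95], [5.74, 6.75, 8.59]]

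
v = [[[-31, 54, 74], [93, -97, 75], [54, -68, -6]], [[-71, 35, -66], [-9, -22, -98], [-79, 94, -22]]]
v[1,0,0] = -71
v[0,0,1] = 54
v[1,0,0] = -71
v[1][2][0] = -79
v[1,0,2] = -66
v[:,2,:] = [[54, -68, -6], [-79, 94, -22]]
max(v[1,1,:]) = -9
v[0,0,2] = 74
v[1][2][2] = -22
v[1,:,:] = [[-71, 35, -66], [-9, -22, -98], [-79, 94, -22]]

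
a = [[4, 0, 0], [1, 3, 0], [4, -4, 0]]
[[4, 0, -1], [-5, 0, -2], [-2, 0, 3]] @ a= [[12, 4, 0], [-28, 8, 0], [4, -12, 0]]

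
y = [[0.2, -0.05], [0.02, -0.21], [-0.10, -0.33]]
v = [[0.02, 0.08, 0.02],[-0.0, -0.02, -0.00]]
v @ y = [[0.0, -0.02], [-0.0, 0.00]]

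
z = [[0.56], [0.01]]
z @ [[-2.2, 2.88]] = [[-1.23, 1.61],[-0.02, 0.03]]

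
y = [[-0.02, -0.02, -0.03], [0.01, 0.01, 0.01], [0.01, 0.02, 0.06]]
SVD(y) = [[-0.52, 0.69, 0.5],[0.20, -0.47, 0.86],[0.83, 0.55, 0.11]] @ diag([0.07626497435944433, 0.016823978763429063, 0.0007793744420926545]) @ [[0.27, 0.38, 0.88],[-0.78, -0.45, 0.43],[-0.57, 0.81, -0.17]]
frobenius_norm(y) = 0.08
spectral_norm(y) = 0.08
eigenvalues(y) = [0.06, -0.01, 0.0]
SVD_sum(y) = [[-0.01, -0.02, -0.03], [0.00, 0.01, 0.01], [0.02, 0.02, 0.06]] + [[-0.01, -0.01, 0.01], [0.01, 0.0, -0.0], [-0.01, -0.00, 0.0]] + [[-0.00, 0.00, -0.00], [-0.0, 0.0, -0.00], [-0.00, 0.0, -0.00]]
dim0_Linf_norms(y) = [0.02, 0.02, 0.06]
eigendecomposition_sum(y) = [[-0.0, -0.01, -0.02],[0.0, 0.0, 0.01],[0.01, 0.02, 0.06]] + [[-0.01,-0.01,-0.01], [0.01,0.01,0.00], [-0.0,-0.0,-0.0]] + [[-0.0, -0.00, -0.00], [0.00, 0.0, 0.00], [-0.0, -0.0, -0.0]]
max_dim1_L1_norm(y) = 0.09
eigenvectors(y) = [[-0.38,0.89,0.49], [0.11,-0.45,-0.84], [0.92,0.00,0.20]]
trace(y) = 0.05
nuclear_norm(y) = 0.09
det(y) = -0.00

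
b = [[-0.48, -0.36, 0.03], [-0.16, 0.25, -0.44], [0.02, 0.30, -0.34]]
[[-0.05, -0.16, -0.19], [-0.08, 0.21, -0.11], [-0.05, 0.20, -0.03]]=b @[[0.32, 0.13, 0.34],  [-0.29, 0.24, 0.1],  [-0.10, -0.38, 0.19]]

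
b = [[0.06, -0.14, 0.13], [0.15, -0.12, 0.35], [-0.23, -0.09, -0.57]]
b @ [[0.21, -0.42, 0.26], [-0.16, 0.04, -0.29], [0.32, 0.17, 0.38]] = [[0.08,-0.01,0.11],[0.16,-0.01,0.21],[-0.22,-0.00,-0.25]]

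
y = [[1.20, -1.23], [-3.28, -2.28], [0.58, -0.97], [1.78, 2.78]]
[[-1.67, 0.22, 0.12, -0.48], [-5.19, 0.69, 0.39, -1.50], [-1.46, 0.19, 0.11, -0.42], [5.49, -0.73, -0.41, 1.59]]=y@ [[0.38, -0.05, -0.03, 0.11], [1.73, -0.23, -0.13, 0.5]]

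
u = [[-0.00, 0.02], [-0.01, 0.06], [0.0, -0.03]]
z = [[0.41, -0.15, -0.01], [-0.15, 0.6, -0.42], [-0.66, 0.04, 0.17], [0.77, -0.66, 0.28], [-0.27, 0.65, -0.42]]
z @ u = [[0.0, -0.0], [-0.01, 0.05], [-0.00, -0.02], [0.01, -0.03], [-0.01, 0.05]]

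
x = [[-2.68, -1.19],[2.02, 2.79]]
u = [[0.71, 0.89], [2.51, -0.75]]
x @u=[[-4.89, -1.49], [8.44, -0.29]]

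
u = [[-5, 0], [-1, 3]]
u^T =[[-5, -1], [0, 3]]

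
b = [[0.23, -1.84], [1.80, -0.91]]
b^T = [[0.23, 1.8], [-1.84, -0.91]]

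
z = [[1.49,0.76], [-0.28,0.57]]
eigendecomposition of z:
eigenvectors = [[0.85+0.00j, 0.85-0.00j], [(-0.52+0.04j), -0.52-0.04j]]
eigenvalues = [(1.03+0.03j), (1.03-0.03j)]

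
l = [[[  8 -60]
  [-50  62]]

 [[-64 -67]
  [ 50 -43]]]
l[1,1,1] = -43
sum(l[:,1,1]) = 19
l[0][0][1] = -60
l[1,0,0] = -64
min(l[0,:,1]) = -60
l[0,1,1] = 62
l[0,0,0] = 8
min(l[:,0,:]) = -67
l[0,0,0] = 8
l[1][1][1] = -43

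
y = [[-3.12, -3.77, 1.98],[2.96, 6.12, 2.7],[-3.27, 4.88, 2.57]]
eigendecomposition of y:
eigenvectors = [[(0.66+0j), (0.66-0j), -0.12+0.00j], [-0.19-0.32j, -0.19+0.32j, (0.72+0j)], [(0.23+0.61j), 0.23-0.61j, 0.69+0.00j]]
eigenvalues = [(-1.33+3.62j), (-1.33-3.62j), (8.22+0j)]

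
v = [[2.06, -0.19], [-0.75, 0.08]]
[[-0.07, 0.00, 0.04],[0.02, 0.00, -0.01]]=v @ [[-0.04, -0.00, 0.02], [-0.08, -0.0, 0.03]]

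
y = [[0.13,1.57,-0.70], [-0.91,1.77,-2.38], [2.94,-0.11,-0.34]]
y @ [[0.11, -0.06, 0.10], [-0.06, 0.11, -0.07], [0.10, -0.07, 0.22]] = [[-0.15, 0.21, -0.25], [-0.44, 0.42, -0.74], [0.30, -0.16, 0.23]]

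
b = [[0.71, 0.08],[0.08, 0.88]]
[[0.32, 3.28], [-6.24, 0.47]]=b @ [[1.27, 4.61], [-7.21, 0.12]]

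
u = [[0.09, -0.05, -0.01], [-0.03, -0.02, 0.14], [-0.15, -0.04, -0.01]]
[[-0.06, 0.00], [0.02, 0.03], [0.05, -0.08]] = u@ [[-0.45,  0.36], [0.31,  0.52], [0.12,  0.35]]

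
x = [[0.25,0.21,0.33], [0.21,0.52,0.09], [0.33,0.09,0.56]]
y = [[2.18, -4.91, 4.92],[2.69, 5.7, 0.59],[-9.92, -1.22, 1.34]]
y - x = [[1.93, -5.12, 4.59],[2.48, 5.18, 0.50],[-10.25, -1.31, 0.78]]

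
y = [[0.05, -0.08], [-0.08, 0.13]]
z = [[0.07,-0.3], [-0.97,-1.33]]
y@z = [[0.08,0.09], [-0.13,-0.15]]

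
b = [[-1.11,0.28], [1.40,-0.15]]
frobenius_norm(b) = 1.81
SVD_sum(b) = [[-1.13, 0.18],[1.39, -0.23]] + [[0.02, 0.10], [0.01, 0.08]]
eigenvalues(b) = [-1.42, 0.16]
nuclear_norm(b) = 1.93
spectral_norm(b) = 1.81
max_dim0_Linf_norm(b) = 1.4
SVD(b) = [[-0.63,0.78], [0.78,0.63]] @ diag([1.8103825503112867, 0.12455930928036528]) @ [[0.99,-0.16],[0.16,0.99]]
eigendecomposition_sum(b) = [[-1.14, 0.25], [1.26, -0.28]] + [[0.03, 0.03], [0.14, 0.13]]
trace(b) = -1.26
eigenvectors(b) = [[-0.67,-0.22], [0.74,-0.98]]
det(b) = -0.23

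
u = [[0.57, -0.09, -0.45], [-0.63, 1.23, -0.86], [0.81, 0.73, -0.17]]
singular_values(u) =[1.68, 1.15, 0.5]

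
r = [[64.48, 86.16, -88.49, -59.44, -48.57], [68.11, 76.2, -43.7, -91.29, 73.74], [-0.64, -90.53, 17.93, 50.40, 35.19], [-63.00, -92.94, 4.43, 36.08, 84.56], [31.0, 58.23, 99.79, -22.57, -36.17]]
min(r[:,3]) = -91.29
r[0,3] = -59.44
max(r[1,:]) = 76.2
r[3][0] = -63.0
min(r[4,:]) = -36.17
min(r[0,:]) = -88.49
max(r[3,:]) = 84.56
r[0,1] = 86.16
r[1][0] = 68.11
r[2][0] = -0.64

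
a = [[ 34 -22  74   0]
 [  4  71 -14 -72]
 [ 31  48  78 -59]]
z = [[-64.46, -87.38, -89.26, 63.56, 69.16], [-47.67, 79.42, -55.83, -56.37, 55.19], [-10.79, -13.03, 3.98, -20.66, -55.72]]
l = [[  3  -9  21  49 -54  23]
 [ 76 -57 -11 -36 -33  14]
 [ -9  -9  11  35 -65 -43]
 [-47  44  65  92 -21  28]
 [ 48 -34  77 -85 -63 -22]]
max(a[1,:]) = 71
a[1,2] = -14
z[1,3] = -56.37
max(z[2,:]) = 3.98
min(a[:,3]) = -72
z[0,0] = -64.46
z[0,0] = -64.46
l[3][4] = -21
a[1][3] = -72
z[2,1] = -13.03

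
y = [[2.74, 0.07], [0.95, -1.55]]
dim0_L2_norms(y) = [2.9, 1.55]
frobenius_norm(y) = 3.29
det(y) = -4.31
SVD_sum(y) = [[2.62,-0.53], [1.22,-0.25]] + [[0.12, 0.60],[-0.27, -1.30]]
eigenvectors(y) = [[0.98,-0.02], [0.22,1.0]]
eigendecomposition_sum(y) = [[2.75,0.04],[0.61,0.01]] + [[-0.01, 0.03], [0.34, -1.56]]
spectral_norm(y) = 2.94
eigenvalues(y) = [2.76, -1.57]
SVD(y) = [[-0.91, -0.42], [-0.42, 0.91]] @ diag([2.944812800621286, 1.4647790172230826]) @ [[-0.98,  0.2], [-0.2,  -0.98]]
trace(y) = 1.19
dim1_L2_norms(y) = [2.74, 1.82]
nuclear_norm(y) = 4.41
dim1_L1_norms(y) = [2.81, 2.5]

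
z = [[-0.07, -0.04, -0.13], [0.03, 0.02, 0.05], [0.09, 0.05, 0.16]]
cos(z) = [[1.0, 0.0, 0.01], [-0.00, 1.00, -0.0], [-0.00, -0.00, 0.99]]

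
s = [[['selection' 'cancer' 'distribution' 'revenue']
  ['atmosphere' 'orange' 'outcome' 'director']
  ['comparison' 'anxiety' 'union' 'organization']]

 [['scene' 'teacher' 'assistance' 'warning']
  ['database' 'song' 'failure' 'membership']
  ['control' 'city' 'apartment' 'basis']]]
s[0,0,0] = 'selection'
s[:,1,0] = ['atmosphere', 'database']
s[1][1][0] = 'database'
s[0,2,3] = 'organization'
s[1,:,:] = [['scene', 'teacher', 'assistance', 'warning'], ['database', 'song', 'failure', 'membership'], ['control', 'city', 'apartment', 'basis']]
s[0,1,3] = 'director'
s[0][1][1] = 'orange'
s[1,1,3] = 'membership'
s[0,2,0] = 'comparison'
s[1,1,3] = 'membership'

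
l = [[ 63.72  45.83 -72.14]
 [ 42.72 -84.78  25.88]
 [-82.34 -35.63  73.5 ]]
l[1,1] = -84.78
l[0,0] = 63.72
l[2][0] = -82.34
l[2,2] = 73.5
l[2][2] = 73.5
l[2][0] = -82.34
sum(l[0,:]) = 37.41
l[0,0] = 63.72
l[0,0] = 63.72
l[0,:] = [63.72, 45.83, -72.14]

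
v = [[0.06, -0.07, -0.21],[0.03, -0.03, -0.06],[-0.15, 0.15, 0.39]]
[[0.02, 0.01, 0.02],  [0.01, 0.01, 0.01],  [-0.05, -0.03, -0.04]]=v @ [[0.19,0.07,-0.00], [-0.05,-0.07,-0.06], [-0.03,-0.02,-0.09]]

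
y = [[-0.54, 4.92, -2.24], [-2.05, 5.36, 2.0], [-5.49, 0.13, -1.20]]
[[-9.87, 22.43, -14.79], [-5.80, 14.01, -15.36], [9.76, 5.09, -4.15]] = y@ [[-1.93,-0.31,0.61], [-2.00,3.41,-2.77], [0.48,-2.45,0.37]]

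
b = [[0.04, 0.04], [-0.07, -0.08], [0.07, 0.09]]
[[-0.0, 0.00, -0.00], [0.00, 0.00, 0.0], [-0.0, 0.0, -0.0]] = b @ [[0.00, -0.0, 0.0],  [-0.01, 0.00, -0.01]]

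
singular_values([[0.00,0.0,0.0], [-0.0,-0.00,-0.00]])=[0.0, -0.0]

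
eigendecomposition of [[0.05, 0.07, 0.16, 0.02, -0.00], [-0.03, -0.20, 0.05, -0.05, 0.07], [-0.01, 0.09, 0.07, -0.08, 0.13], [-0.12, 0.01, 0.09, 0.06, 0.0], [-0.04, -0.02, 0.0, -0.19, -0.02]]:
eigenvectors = [[0.73+0.00j,(0.54+0j),0.54-0.00j,-0.28+0.00j,0.04+0.00j], [0.10+0.00j,-0.11+0.15j,(-0.11-0.15j),-0.11+0.00j,-0.92+0.00j], [0.54+0.00j,0.06+0.51j,(0.06-0.51j),(0.4+0j),(0.35+0j)], [-0.35+0.00j,(0.25+0.34j),0.25-0.34j,(-0.37+0j),-0.07+0.00j], [0.19+0.00j,-0.45+0.17j,(-0.45-0.17j),-0.78+0.00j,-0.16+0.00j]]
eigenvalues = [(0.17+0j), (0.06+0.18j), (0.06-0.18j), (-0.13+0j), (-0.21+0j)]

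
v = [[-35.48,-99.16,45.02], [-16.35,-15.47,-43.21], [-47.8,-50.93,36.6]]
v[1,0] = -16.35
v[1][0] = -16.35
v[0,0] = -35.48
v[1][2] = -43.21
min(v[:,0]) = -47.8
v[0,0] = -35.48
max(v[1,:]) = -15.47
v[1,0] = -16.35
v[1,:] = [-16.35, -15.47, -43.21]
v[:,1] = [-99.16, -15.47, -50.93]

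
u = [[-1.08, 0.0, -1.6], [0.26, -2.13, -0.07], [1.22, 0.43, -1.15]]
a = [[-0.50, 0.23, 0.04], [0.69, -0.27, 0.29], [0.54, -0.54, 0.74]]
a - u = [[0.58, 0.23, 1.64], [0.43, 1.86, 0.36], [-0.68, -0.97, 1.89]]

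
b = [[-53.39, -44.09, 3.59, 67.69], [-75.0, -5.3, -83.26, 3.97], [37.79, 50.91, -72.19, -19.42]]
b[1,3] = 3.97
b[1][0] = -75.0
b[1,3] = 3.97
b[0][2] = 3.59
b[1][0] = -75.0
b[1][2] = -83.26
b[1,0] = -75.0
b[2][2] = -72.19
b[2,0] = 37.79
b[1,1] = -5.3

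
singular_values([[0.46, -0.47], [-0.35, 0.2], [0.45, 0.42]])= [0.77, 0.61]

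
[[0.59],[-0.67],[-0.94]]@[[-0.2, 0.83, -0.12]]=[[-0.12,0.49,-0.07],  [0.13,-0.56,0.08],  [0.19,-0.78,0.11]]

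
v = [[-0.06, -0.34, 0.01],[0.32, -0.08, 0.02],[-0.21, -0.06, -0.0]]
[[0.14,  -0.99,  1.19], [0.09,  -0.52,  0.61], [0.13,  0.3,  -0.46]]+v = [[0.08,-1.33,1.20], [0.41,-0.6,0.63], [-0.08,0.24,-0.46]]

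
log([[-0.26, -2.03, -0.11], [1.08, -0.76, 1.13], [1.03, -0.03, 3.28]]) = [[0.74, -3.18, 0.70],[1.32, -0.07, 0.53],[0.29, 0.66, 1.02]]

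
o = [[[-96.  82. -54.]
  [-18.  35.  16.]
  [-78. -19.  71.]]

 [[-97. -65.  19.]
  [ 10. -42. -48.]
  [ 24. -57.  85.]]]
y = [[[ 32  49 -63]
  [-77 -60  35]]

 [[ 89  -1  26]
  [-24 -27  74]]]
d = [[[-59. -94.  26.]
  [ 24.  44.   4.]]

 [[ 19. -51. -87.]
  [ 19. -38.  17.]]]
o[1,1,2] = -48.0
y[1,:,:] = [[89, -1, 26], [-24, -27, 74]]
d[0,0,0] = -59.0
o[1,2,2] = 85.0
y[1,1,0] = -24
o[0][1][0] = -18.0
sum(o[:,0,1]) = 17.0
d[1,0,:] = [19.0, -51.0, -87.0]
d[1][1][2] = 17.0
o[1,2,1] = -57.0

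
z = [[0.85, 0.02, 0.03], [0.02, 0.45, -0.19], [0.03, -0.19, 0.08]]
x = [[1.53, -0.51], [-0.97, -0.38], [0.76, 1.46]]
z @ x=[[1.3, -0.4], [-0.55, -0.46], [0.29, 0.17]]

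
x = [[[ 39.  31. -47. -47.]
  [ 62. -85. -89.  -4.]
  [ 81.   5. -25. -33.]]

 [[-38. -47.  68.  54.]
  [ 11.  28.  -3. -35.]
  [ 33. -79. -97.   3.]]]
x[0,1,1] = -85.0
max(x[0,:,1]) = 31.0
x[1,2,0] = 33.0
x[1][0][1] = -47.0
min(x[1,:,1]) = -79.0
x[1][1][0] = 11.0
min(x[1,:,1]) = -79.0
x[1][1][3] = -35.0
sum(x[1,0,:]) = 37.0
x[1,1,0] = 11.0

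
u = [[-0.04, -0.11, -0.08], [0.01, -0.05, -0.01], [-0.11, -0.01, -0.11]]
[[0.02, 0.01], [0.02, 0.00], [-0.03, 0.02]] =u @ [[0.28, -0.06], [-0.29, -0.02], [-0.01, -0.12]]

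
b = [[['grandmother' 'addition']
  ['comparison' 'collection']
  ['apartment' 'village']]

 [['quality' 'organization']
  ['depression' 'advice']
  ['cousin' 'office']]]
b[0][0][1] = 'addition'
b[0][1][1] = 'collection'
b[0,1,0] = 'comparison'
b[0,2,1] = 'village'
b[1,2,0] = 'cousin'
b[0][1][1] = 'collection'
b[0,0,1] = 'addition'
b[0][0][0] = 'grandmother'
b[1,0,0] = 'quality'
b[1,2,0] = 'cousin'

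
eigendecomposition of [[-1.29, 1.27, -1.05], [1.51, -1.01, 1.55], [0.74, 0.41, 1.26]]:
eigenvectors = [[0.72, 0.11, -0.77], [-0.69, -0.49, -0.32], [-0.07, -0.87, 0.55]]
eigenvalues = [-2.42, 1.4, -0.02]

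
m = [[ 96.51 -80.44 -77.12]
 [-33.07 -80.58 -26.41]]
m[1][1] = -80.58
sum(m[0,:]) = -61.05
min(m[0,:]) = -80.44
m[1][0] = -33.07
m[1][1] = -80.58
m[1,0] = -33.07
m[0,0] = 96.51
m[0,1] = -80.44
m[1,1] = -80.58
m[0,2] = -77.12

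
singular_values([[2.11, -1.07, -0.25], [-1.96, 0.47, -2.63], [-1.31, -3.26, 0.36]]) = [3.63, 3.53, 1.87]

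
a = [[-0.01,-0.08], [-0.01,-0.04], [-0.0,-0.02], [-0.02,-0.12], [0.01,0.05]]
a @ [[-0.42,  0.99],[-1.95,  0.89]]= [[0.16, -0.08], [0.08, -0.05], [0.04, -0.02], [0.24, -0.13], [-0.10, 0.05]]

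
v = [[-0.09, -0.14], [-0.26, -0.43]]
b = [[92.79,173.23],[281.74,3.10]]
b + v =[[92.7, 173.09], [281.48, 2.67]]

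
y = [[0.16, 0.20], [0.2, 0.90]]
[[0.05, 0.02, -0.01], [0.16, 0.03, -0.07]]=y @ [[0.11, 0.11, 0.01], [0.15, 0.01, -0.08]]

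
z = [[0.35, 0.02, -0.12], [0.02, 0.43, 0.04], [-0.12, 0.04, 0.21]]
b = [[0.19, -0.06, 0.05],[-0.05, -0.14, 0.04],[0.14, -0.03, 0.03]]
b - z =[[-0.16, -0.08, 0.17], [-0.07, -0.57, 0.00], [0.26, -0.07, -0.18]]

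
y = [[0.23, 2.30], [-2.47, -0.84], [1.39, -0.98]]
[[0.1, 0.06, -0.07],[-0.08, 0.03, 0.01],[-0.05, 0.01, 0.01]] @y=[[-0.22, 0.25], [-0.08, -0.22], [-0.02, -0.13]]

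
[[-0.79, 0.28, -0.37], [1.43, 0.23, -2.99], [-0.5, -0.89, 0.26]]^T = [[-0.79,1.43,-0.50], [0.28,0.23,-0.89], [-0.37,-2.99,0.26]]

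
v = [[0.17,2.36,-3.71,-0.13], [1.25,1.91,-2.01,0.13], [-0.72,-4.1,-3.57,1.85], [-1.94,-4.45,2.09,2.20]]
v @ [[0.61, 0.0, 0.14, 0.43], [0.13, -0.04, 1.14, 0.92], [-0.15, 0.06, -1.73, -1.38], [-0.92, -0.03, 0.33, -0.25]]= [[1.09, -0.31, 9.09, 7.4], [1.19, -0.20, 5.87, 5.04], [-2.14, -0.11, 2.01, 0.38], [-4.1, 0.24, -8.23, -8.36]]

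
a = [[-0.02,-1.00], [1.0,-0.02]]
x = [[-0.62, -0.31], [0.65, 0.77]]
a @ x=[[-0.64, -0.76], [-0.63, -0.33]]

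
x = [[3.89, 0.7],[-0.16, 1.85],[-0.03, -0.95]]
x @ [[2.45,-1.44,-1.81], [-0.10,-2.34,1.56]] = [[9.46,-7.24,-5.95], [-0.58,-4.1,3.18], [0.02,2.27,-1.43]]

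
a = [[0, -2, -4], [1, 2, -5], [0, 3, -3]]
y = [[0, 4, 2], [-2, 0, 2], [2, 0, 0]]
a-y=[[0, -6, -6], [3, 2, -7], [-2, 3, -3]]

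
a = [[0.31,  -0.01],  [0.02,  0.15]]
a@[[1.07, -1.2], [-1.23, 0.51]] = [[0.34,-0.38], [-0.16,0.05]]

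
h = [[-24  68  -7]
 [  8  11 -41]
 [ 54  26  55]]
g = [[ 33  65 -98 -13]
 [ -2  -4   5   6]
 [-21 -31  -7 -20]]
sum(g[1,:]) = 5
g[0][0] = 33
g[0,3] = -13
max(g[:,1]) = 65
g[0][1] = 65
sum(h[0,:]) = 37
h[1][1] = 11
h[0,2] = -7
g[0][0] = 33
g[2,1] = -31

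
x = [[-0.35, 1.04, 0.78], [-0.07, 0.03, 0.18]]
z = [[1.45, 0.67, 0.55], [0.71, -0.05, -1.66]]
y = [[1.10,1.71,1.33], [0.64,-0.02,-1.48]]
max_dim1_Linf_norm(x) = 1.04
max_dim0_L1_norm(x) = 1.07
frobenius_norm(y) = 2.92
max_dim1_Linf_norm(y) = 1.71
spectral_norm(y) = 2.52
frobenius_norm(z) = 2.47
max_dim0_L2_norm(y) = 1.99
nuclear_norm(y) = 3.99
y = x + z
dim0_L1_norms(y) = [1.74, 1.73, 2.81]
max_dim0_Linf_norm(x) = 1.04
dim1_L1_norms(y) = [4.14, 2.14]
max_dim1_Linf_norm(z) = 1.66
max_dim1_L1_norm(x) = 2.17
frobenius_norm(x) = 1.36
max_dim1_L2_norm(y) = 2.43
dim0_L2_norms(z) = [1.61, 0.67, 1.75]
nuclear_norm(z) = 3.50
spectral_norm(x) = 1.35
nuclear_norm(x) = 1.48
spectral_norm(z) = 1.81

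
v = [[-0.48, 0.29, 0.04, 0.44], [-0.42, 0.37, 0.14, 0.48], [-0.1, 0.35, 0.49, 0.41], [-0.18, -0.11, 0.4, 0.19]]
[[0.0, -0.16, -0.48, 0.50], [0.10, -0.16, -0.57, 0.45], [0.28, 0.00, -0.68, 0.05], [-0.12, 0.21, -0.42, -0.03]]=v@[[0.32, -0.34, 0.22, -0.85], [0.89, -0.21, -0.13, 0.39], [0.21, 0.64, -0.66, -0.34], [-0.25, -0.66, -0.71, -0.01]]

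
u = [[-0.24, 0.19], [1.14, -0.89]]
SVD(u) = [[-0.21, 0.98], [0.98, 0.21]] @ diag([1.4783084528450128, 0.0020293464427037777]) @ [[0.79, -0.62], [0.62, 0.79]]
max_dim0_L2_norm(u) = 1.16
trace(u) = -1.13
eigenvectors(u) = [[0.62, -0.21], [0.79, 0.98]]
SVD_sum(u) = [[-0.24, 0.19],[1.14, -0.89]] + [[0.00,0.0],[0.0,0.00]]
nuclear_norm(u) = 1.48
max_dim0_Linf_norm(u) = 1.14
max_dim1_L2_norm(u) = 1.45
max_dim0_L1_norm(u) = 1.38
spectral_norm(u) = 1.48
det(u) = -0.00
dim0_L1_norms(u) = [1.38, 1.08]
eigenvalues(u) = [0.0, -1.13]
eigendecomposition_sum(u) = [[0.00, 0.0], [0.0, 0.00]] + [[-0.24, 0.19], [1.14, -0.89]]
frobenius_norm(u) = 1.48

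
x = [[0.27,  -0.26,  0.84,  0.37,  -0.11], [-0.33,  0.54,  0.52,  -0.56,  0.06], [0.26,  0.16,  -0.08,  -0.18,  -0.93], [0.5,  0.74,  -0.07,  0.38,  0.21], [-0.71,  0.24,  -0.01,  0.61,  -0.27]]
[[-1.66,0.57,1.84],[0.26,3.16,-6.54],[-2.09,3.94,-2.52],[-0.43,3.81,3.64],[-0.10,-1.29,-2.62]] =x@ [[-1.23, 2.97, 5.66],[-0.13, 4.78, -2.35],[-1.07, 1.58, -1.96],[-0.63, -1.58, 4.59],[2.10, -2.41, 3.17]]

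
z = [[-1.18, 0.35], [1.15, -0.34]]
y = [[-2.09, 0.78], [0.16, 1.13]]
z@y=[[2.52, -0.52], [-2.46, 0.51]]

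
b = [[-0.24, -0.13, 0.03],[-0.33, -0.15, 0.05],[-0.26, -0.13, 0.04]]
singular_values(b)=[0.54, 0.02, 0.0]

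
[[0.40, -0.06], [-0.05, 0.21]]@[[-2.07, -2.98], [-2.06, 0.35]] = [[-0.70, -1.21], [-0.33, 0.22]]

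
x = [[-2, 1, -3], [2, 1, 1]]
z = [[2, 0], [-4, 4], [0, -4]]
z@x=[[-4, 2, -6], [16, 0, 16], [-8, -4, -4]]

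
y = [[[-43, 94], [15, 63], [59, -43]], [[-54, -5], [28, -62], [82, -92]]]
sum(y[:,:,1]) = -45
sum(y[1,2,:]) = -10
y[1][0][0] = -54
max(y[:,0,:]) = 94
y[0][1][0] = 15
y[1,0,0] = -54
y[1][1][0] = 28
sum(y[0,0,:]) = 51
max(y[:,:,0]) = 82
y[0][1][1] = 63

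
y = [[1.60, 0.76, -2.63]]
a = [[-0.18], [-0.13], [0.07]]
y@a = [[-0.57]]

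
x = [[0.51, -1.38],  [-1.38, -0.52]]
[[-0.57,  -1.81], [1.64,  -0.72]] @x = [[2.21, 1.73], [1.83, -1.89]]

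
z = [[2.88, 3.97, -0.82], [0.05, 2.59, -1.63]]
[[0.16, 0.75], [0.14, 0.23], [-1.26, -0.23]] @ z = [[0.5, 2.58, -1.35],  [0.41, 1.15, -0.49],  [-3.64, -5.60, 1.41]]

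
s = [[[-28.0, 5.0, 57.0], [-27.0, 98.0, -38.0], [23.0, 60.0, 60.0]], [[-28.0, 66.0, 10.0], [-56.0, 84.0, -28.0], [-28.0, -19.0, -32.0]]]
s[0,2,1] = 60.0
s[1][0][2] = 10.0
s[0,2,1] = 60.0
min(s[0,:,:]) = -38.0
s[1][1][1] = 84.0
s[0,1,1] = 98.0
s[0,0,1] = 5.0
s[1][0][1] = 66.0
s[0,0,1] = 5.0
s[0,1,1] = 98.0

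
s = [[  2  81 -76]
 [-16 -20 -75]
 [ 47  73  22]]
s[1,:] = [-16, -20, -75]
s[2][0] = 47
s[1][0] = -16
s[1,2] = -75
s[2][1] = 73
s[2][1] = 73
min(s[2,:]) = 22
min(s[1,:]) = -75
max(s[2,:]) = 73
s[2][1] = 73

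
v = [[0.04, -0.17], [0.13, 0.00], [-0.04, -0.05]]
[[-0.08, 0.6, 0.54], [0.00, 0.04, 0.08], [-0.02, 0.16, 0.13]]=v@[[0.02, 0.34, 0.58], [0.48, -3.43, -3.04]]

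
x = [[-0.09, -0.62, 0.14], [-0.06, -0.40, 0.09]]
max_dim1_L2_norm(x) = 0.64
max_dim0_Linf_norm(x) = 0.62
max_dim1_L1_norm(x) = 0.85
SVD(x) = [[-0.84,  -0.54], [-0.54,  0.84]] @ diag([0.7640662999442273, 0.0016399053442164907]) @ [[0.14, 0.97, -0.22], [-0.98, 0.10, -0.19]]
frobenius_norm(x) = 0.76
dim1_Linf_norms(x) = [0.62, 0.4]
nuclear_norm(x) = 0.77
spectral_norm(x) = 0.76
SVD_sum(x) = [[-0.09, -0.62, 0.14], [-0.06, -0.4, 0.09]] + [[0.00, -0.00, 0.0], [-0.0, 0.00, -0.0]]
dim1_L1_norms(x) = [0.85, 0.55]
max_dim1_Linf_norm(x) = 0.62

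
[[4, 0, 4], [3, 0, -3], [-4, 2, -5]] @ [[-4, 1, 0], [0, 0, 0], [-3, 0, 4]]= [[-28, 4, 16], [-3, 3, -12], [31, -4, -20]]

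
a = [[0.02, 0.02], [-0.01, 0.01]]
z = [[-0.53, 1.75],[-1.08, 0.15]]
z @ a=[[-0.03, 0.01], [-0.02, -0.02]]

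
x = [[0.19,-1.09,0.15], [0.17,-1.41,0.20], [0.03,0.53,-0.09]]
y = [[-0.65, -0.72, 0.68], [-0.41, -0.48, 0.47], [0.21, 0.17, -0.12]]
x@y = [[0.35,0.41,-0.4], [0.51,0.59,-0.57], [-0.26,-0.29,0.28]]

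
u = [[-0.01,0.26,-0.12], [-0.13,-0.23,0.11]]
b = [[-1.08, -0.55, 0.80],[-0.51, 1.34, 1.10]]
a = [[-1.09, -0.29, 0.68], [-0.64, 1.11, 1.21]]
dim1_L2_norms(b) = [1.45, 1.81]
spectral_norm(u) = 0.39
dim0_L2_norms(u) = [0.13, 0.35, 0.16]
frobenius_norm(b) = 2.32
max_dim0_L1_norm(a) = 1.89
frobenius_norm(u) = 0.40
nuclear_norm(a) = 2.97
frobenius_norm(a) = 2.20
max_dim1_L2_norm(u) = 0.29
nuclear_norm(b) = 3.23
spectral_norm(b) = 1.89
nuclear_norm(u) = 0.49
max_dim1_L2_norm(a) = 1.76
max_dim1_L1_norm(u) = 0.47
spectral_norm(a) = 1.95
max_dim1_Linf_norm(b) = 1.34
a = b + u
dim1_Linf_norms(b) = [1.08, 1.34]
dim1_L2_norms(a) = [1.32, 1.76]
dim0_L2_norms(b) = [1.19, 1.45, 1.36]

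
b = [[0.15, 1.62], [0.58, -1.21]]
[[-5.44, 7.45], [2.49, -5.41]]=b @ [[-2.28, 0.22], [-3.15, 4.58]]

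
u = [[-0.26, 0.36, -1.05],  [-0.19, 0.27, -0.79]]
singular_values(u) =[1.43, 0.0]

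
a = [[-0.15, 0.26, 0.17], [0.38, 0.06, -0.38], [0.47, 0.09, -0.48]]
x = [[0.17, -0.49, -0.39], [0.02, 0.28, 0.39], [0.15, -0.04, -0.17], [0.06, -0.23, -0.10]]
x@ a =[[-0.40, -0.02, 0.4], [0.29, 0.06, -0.29], [-0.12, 0.02, 0.12], [-0.14, -0.01, 0.15]]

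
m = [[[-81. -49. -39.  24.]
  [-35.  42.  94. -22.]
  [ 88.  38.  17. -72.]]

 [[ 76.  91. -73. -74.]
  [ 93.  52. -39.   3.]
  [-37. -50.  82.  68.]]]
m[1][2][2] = 82.0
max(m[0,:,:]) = 94.0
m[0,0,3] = 24.0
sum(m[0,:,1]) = 31.0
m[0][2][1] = 38.0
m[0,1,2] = 94.0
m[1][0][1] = 91.0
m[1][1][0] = 93.0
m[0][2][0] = 88.0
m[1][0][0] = 76.0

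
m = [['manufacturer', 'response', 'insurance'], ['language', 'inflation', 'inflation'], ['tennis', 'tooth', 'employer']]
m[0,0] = 'manufacturer'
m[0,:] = ['manufacturer', 'response', 'insurance']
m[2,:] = ['tennis', 'tooth', 'employer']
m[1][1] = 'inflation'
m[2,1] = 'tooth'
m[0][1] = 'response'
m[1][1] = 'inflation'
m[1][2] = 'inflation'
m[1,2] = 'inflation'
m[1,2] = 'inflation'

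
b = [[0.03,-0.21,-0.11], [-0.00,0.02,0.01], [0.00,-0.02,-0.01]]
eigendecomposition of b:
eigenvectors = [[1.0,0.96,0.15], [0.0,0.19,-0.44], [0.0,-0.19,0.88]]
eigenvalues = [0.03, 0.01, 0.0]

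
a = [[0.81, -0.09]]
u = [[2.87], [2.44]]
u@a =[[2.32, -0.26],[1.98, -0.22]]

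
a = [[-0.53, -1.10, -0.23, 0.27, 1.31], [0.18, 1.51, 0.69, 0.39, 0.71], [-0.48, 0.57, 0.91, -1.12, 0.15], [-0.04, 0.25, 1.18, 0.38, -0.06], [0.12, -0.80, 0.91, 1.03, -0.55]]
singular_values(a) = [2.37, 1.94, 1.63, 1.35, 0.0]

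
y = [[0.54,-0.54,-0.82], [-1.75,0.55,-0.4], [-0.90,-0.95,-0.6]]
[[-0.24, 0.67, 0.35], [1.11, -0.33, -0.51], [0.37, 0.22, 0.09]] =y @ [[-0.52,0.27,0.24], [0.22,-0.14,-0.25], [-0.19,-0.55,-0.11]]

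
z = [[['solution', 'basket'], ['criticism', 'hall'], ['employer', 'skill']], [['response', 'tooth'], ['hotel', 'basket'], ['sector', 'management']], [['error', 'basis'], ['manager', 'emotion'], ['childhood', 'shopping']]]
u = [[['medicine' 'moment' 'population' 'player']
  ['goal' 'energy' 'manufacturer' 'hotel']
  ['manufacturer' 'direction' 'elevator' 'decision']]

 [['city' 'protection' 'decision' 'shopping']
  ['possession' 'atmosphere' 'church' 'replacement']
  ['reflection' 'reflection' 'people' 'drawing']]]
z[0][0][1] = 'basket'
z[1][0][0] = 'response'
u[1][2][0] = 'reflection'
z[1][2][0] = 'sector'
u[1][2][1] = 'reflection'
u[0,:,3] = ['player', 'hotel', 'decision']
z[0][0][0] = 'solution'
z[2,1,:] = ['manager', 'emotion']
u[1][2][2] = 'people'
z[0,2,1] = 'skill'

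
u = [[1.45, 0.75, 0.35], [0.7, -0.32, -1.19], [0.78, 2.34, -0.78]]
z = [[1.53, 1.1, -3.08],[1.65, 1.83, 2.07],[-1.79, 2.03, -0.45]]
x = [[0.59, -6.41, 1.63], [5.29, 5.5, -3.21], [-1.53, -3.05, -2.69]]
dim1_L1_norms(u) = [2.55, 2.21, 3.9]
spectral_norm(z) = 3.75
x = z @ u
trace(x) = 3.40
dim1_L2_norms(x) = [6.64, 8.28, 4.35]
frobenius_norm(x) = 11.47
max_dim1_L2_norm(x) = 8.28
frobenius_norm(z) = 5.56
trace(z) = 2.91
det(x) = -149.78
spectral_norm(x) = 10.06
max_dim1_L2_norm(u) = 2.59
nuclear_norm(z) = 9.54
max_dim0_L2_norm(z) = 3.74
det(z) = -31.35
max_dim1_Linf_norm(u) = 2.34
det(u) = 4.77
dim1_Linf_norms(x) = [6.41, 5.5, 3.05]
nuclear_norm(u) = 5.44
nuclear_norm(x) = 17.81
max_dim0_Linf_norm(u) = 2.34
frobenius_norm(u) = 3.39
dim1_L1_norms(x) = [8.63, 14.0, 7.27]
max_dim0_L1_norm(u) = 3.41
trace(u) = 0.35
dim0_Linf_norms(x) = [5.29, 6.41, 3.21]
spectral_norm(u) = 2.85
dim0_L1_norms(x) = [7.41, 14.96, 7.53]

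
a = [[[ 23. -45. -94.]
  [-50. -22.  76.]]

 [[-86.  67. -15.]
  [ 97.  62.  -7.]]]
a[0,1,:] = [-50.0, -22.0, 76.0]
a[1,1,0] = 97.0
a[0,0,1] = -45.0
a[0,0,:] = [23.0, -45.0, -94.0]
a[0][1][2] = 76.0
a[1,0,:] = [-86.0, 67.0, -15.0]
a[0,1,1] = -22.0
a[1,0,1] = 67.0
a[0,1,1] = -22.0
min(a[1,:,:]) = -86.0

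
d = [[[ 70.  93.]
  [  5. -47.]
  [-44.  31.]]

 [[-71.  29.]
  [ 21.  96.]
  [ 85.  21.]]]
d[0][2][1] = 31.0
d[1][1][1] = 96.0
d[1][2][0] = 85.0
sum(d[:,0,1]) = 122.0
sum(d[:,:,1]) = 223.0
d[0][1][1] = -47.0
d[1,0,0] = -71.0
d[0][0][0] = 70.0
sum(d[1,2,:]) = 106.0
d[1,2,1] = 21.0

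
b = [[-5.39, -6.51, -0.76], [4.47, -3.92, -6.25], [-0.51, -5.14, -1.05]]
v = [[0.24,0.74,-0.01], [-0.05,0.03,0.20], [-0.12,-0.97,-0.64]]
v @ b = [[2.02, -4.41, -4.80], [0.3, -0.82, -0.36], [-3.36, 7.87, 6.83]]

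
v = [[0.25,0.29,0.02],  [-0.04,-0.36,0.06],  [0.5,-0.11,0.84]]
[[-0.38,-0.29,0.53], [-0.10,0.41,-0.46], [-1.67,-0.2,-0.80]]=v@[[-1.85,  0.43,  1.25],[0.33,  -1.31,  0.87],[-0.84,  -0.66,  -1.58]]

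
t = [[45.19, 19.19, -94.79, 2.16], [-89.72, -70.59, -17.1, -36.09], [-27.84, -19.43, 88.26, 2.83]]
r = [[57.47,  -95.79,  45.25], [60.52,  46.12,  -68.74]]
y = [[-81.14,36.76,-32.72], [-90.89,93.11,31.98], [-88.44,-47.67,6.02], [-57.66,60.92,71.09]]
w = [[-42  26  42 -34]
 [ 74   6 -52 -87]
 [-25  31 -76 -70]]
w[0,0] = -42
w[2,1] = 31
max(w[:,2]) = 42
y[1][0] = -90.89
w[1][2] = -52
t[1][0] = -89.72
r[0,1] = -95.79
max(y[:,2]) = 71.09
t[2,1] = -19.43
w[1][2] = -52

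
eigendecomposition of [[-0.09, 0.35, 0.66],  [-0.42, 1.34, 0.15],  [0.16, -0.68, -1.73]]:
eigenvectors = [[-0.15, -0.95, -0.36], [-0.97, -0.30, -0.09], [0.21, 0.03, 0.93]]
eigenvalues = [1.24, -0.0, -1.72]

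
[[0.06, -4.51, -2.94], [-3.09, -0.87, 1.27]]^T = [[0.06,-3.09], [-4.51,-0.87], [-2.94,1.27]]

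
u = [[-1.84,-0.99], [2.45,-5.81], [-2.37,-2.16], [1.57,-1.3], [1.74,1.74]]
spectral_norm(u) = 6.76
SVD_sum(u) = [[0.12,-0.5], [1.51,-6.04], [0.37,-1.47], [0.40,-1.59], [-0.31,1.23]] + [[-1.96,-0.49], [0.94,0.23], [-2.74,-0.69], [1.17,0.29], [2.05,0.51]]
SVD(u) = [[-0.08, 0.47], [-0.92, -0.22], [-0.22, 0.65], [-0.24, -0.28], [0.19, -0.49]] @ diag([6.760024064759922, 4.349594767776274]) @ [[-0.24, 0.97], [-0.97, -0.24]]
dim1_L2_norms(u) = [2.09, 6.31, 3.21, 2.04, 2.46]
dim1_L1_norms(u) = [2.83, 8.26, 4.53, 2.87, 3.48]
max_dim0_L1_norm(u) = 12.0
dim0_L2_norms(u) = [4.53, 6.64]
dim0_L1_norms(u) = [9.97, 12.0]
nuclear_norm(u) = 11.11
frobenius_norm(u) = 8.04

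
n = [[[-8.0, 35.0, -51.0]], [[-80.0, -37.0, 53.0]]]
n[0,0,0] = -8.0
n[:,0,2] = [-51.0, 53.0]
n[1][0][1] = -37.0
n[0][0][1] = 35.0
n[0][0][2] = -51.0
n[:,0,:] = [[-8.0, 35.0, -51.0], [-80.0, -37.0, 53.0]]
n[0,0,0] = -8.0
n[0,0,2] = -51.0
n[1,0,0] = -80.0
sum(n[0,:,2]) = -51.0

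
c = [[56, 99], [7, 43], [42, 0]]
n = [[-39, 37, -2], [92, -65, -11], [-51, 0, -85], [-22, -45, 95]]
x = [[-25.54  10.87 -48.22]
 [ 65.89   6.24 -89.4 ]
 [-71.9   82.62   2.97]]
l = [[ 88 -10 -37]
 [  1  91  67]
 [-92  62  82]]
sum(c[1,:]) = 50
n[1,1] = -65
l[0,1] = -10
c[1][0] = 7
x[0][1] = 10.87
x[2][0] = -71.9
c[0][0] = 56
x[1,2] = -89.4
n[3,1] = -45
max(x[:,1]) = 82.62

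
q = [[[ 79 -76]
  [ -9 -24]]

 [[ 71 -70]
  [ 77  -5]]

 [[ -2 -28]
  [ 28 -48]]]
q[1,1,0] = 77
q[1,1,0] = 77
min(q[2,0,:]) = -28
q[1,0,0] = 71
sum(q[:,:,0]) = 244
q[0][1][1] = -24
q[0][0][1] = -76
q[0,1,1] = -24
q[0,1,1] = -24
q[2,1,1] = -48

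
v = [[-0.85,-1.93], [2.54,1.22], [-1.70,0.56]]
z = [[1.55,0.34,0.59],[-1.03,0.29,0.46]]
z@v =[[-1.46, -2.25], [0.83, 2.60]]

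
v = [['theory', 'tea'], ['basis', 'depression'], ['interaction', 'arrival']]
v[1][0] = 'basis'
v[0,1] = 'tea'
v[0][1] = 'tea'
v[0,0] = 'theory'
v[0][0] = 'theory'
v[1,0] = 'basis'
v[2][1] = 'arrival'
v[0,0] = 'theory'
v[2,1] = 'arrival'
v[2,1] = 'arrival'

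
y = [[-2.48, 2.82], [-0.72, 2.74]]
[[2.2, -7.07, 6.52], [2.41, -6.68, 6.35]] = y @ [[0.16, 0.11, 0.01], [0.92, -2.41, 2.32]]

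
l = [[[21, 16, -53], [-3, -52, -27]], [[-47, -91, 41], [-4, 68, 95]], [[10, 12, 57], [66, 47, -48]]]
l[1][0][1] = -91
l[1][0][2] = 41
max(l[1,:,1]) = 68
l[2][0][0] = 10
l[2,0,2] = 57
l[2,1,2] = -48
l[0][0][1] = 16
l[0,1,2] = -27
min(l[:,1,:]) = -52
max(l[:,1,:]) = 95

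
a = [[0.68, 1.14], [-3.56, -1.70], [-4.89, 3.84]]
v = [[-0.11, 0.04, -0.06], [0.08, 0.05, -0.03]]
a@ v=[[0.02,0.08,-0.08],[0.26,-0.23,0.26],[0.85,-0.00,0.18]]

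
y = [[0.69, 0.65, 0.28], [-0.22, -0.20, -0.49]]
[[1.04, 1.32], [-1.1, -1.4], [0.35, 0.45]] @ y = [[0.43, 0.41, -0.36], [-0.45, -0.44, 0.38], [0.14, 0.14, -0.12]]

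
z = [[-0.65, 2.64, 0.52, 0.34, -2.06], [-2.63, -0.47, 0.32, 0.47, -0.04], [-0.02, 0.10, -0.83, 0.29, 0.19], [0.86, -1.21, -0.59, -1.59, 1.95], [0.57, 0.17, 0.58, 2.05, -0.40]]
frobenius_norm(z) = 5.85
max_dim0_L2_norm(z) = 2.95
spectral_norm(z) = 4.55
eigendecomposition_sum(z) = [[(-0.37+1.42j),(1.24+0.37j),0.18+0.11j,(-0.07+0.42j),(-0.82-0.2j)], [-1.49-0.45j,(-0.45+1.3j),(-0.12+0.18j),-0.44-0.09j,(0.25-0.86j)], [-0.08-0.02j,-0.02+0.07j,-0.01+0.01j,(-0.02-0j),(0.01-0.05j)], [0.61-0.33j,(-0.27-0.55j),-0.02-0.10j,(0.17-0.11j),0.19+0.35j], [0.00-0.28j,-0.25-0.01j,-0.04-0.01j,-0.01-0.08j,0.16-0.00j]] + [[-0.37-1.42j, (1.24-0.37j), 0.18-0.11j, (-0.07-0.42j), (-0.82+0.2j)], [(-1.49+0.45j), -0.45-1.30j, -0.12-0.18j, -0.44+0.09j, 0.25+0.86j], [-0.08+0.02j, (-0.02-0.07j), (-0.01-0.01j), -0.02+0.00j, (0.01+0.05j)], [0.61+0.33j, -0.27+0.55j, -0.02+0.10j, 0.17+0.11j, 0.19-0.35j], [0.00+0.28j, -0.25+0.01j, -0.04+0.01j, (-0.01+0.08j), (0.16+0j)]] + [[(0.11-0j), 0.18-0.00j, 0.23-0.00j, 0.54-0.00j, -0.38+0.00j], [0.23-0.00j, (0.37-0j), 0.46-0.00j, 1.10-0.00j, (-0.77+0j)], [(0.02-0j), (0.03-0j), 0.04-0.00j, (0.1-0j), (-0.07+0j)], [(-0.43+0j), (-0.69+0j), (-0.87+0j), (-2.06+0j), 1.44-0.00j], [(0.34-0j), 0.54-0.00j, (0.69-0j), 1.62-0.00j, -1.13+0.00j]] + [[(-0.03+0j), -0.02-0.00j, (-0.01-0j), -0.07-0.00j, -0.06+0.00j],[(0.13-0j), (0.07+0j), 0.05+0.00j, (0.26+0j), (0.23-0j)],[0.06-0.00j, (0.03+0j), (0.02+0j), 0.11+0.00j, (0.1-0j)],[(0.09-0j), 0.05+0.00j, 0.04+0.00j, (0.18+0j), 0.16-0.00j],[(0.22-0j), (0.12+0j), 0.08+0.00j, 0.43+0.00j, (0.39-0j)]] + [[0.00-0.00j, 0.00+0.00j, (-0.05+0j), 0.01+0.00j, (0.01-0j)], [-0.00+0.00j, (-0-0j), (0.05-0j), (-0.01-0j), -0.01+0.00j], [0.07-0.00j, (0.08+0j), -0.88+0.00j, (0.12+0j), (0.14-0j)], [-0.02+0.00j, -0.03-0.00j, (0.29-0j), -0.04-0.00j, -0.04+0.00j], [0.01-0.00j, 0.01+0.00j, -0.11+0.00j, (0.02+0j), 0.02-0.00j]]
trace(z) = -3.94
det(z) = 10.79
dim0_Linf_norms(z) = [2.63, 2.64, 0.83, 2.05, 2.06]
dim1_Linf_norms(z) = [2.64, 2.63, 0.83, 1.95, 2.05]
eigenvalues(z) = [(-0.5+2.62j), (-0.5-2.62j), (-2.67+0j), (0.63+0j), (-0.91+0j)]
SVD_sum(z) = [[-0.93, 1.84, 0.68, 1.30, -1.99],[-0.22, 0.44, 0.16, 0.31, -0.48],[0.03, -0.06, -0.02, -0.05, 0.07],[0.84, -1.66, -0.62, -1.18, 1.8],[-0.33, 0.65, 0.24, 0.46, -0.70]] + [[0.52, 0.19, -0.02, -0.0, -0.07],[-2.42, -0.91, 0.11, 0.01, 0.34],[0.02, 0.01, -0.0, -0.00, -0.00],[0.15, 0.05, -0.01, -0.00, -0.02],[0.56, 0.21, -0.02, -0.0, -0.08]] + [[-0.22, 0.5, -0.17, -0.99, -0.15], [0.03, -0.06, 0.02, 0.13, 0.02], [0.02, -0.05, 0.02, 0.09, 0.01], [-0.10, 0.23, -0.08, -0.45, -0.07], [0.35, -0.79, 0.27, 1.58, 0.23]] + [[-0.0,0.01,-0.02,0.01,0.00], [-0.0,0.0,-0.00,0.00,0.0], [-0.09,0.19,-0.82,0.24,0.10], [0.00,-0.01,0.02,-0.01,-0.0], [0.00,-0.01,0.04,-0.01,-0.00]] + [[-0.02, 0.11, 0.05, 0.03, 0.14], [-0.01, 0.06, 0.03, 0.02, 0.08], [-0.00, 0.01, 0.0, 0.0, 0.01], [-0.03, 0.18, 0.09, 0.05, 0.24], [-0.02, 0.11, 0.06, 0.03, 0.15]]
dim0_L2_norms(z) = [2.9, 2.95, 1.32, 2.67, 2.87]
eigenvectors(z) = [[(-0.03-0.65j), -0.03+0.65j, -0.19+0.00j, 0.12+0.00j, (-0.05+0j)],[(0.69+0j), (0.69-0j), (-0.38+0j), -0.47+0.00j, (0.06+0j)],[(0.04-0j), (0.04+0j), -0.04+0.00j, -0.20+0.00j, (-0.94+0j)],[-0.21+0.22j, (-0.21-0.22j), (0.71+0j), (-0.33+0j), 0.31+0.00j],[(0.04+0.12j), (0.04-0.12j), (-0.56+0j), (-0.78+0j), -0.12+0.00j]]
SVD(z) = [[-0.71,0.20,-0.52,0.03,0.44], [-0.17,-0.95,0.07,0.00,0.25], [0.02,0.01,0.05,1.0,0.03], [0.64,0.06,-0.23,-0.03,0.73], [-0.25,0.22,0.82,-0.05,0.46]] @ diag([4.551934527457145, 2.7449593920309496, 2.2358883970707075, 0.8933176404672002, 0.43229233502255987]) @ [[0.29,  -0.57,  -0.21,  -0.4,  0.62], [0.93,  0.35,  -0.04,  -0.01,  -0.13], [0.19,  -0.43,  0.15,  0.86,  0.13], [-0.10,  0.22,  -0.92,  0.27,  0.11], [-0.09,  0.57,  0.28,  0.15,  0.76]]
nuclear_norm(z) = 10.86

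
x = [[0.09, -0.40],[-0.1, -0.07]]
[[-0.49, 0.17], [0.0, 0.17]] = x@[[-0.76, -1.18], [1.05, -0.7]]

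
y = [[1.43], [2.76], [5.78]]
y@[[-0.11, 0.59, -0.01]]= [[-0.16, 0.84, -0.01], [-0.30, 1.63, -0.03], [-0.64, 3.41, -0.06]]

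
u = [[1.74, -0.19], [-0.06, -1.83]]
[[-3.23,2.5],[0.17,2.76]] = u @ [[-1.86, 1.27], [-0.03, -1.55]]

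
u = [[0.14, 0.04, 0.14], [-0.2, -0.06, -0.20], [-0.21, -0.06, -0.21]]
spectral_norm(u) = 0.46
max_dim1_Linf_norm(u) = 0.21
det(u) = -0.00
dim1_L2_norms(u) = [0.2, 0.29, 0.3]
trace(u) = -0.13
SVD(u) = [[-0.43,-0.34,0.83],  [0.62,-0.78,0.00],  [0.65,0.52,0.55]] @ diag([0.4649679446286482, 0.0021932778689357424, 1.263010512642962e-17]) @ [[-0.69, -0.20, -0.69], [-0.14, 0.98, -0.14], [-0.71, 0.00, 0.71]]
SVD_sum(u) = [[0.14,0.04,0.14], [-0.20,-0.06,-0.20], [-0.21,-0.06,-0.21]] + [[0.0, -0.00, 0.0], [0.0, -0.00, 0.00], [-0.00, 0.0, -0.0]] + [[-0.0, 0.00, 0.0], [-0.0, 0.0, 0.00], [-0.0, 0.00, 0.0]]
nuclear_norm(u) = 0.47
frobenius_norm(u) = 0.46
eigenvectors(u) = [[0.43, -0.71, -0.4], [-0.63, 0.00, -0.69], [-0.65, 0.71, 0.60]]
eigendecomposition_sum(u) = [[0.14, 0.04, 0.14],  [-0.20, -0.06, -0.20],  [-0.21, -0.06, -0.21]] + [[0.0, 0.00, 0.0],[-0.00, -0.00, -0.0],[-0.00, -0.0, -0.00]] + [[0.00, -0.00, 0.00],[0.0, -0.00, 0.0],[-0.0, 0.00, -0.0]]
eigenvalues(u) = [-0.13, 0.0, -0.0]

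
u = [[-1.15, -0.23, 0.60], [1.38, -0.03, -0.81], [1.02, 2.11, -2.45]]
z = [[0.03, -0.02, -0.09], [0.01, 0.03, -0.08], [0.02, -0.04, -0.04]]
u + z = [[-1.12, -0.25, 0.51], [1.39, 0.00, -0.89], [1.04, 2.07, -2.49]]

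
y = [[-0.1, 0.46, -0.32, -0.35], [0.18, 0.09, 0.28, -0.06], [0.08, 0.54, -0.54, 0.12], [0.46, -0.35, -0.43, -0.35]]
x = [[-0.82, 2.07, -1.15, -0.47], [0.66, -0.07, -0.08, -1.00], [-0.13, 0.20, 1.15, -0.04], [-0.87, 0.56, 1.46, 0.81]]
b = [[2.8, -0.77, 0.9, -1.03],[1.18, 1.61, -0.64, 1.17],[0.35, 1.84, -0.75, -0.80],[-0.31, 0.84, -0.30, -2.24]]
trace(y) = -0.90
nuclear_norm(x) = 5.99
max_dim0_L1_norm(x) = 3.84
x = b @ y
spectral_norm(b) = 3.22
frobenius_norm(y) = 1.35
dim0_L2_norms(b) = [3.07, 2.7, 1.37, 2.84]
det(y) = -0.09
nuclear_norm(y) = 2.46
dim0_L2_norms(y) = [0.51, 0.8, 0.81, 0.51]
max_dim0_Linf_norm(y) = 0.54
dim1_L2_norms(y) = [0.67, 0.35, 0.78, 0.8]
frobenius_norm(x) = 3.63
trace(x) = 1.07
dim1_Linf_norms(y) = [0.46, 0.28, 0.54, 0.46]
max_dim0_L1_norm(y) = 1.57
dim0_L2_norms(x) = [1.37, 2.15, 2.19, 1.37]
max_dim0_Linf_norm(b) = 2.8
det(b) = -0.11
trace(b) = 1.42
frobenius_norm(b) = 5.17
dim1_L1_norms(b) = [5.5, 4.6, 3.74, 3.69]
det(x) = 0.01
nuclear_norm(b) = 8.93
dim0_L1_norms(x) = [2.48, 2.9, 3.84, 2.32]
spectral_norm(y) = 0.97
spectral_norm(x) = 2.59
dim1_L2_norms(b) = [3.21, 2.4, 2.17, 2.43]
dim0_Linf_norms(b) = [2.8, 1.84, 0.9, 2.24]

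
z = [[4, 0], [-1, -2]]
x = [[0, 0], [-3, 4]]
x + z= [[4, 0], [-4, 2]]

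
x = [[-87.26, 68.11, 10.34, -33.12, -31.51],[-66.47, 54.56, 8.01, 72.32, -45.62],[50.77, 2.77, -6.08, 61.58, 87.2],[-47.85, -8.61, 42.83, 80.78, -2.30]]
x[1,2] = 8.01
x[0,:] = [-87.26, 68.11, 10.34, -33.12, -31.51]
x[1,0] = -66.47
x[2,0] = 50.77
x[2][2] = -6.08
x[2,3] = 61.58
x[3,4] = -2.3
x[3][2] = 42.83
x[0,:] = [-87.26, 68.11, 10.34, -33.12, -31.51]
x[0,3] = -33.12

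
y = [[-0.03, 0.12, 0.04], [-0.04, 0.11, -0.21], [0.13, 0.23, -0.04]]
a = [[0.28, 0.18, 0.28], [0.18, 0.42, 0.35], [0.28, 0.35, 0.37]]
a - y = [[0.31, 0.06, 0.24], [0.22, 0.31, 0.56], [0.15, 0.12, 0.41]]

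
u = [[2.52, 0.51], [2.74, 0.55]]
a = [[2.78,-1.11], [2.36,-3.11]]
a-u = [[0.26, -1.62], [-0.38, -3.66]]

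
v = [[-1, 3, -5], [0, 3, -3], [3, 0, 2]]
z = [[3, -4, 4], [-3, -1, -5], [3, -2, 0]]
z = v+[[4, -7, 9], [-3, -4, -2], [0, -2, -2]]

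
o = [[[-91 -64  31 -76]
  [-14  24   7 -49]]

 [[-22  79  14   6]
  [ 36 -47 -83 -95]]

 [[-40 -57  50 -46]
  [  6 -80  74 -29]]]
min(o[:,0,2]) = 14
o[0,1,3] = -49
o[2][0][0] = -40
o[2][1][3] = -29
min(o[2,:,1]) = -80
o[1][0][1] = 79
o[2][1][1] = -80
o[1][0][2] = 14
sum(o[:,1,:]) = -250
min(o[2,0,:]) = -57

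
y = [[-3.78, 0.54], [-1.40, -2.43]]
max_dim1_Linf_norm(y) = 3.78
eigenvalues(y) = [(-3.1+0.55j), (-3.1-0.55j)]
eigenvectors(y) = [[(-0.41+0.33j), (-0.41-0.33j)], [-0.85+0.00j, (-0.85-0j)]]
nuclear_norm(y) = 6.51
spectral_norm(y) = 4.05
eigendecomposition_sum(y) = [[-1.89-1.64j, 0.27+1.53j], [(-0.7-3.97j), (-1.22+2.19j)]] + [[-1.89+1.64j,(0.27-1.53j)], [-0.70+3.97j,(-1.22-2.19j)]]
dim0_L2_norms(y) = [4.03, 2.49]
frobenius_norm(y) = 4.74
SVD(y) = [[-0.91, -0.42],  [-0.42, 0.91]] @ diag([4.053315146551773, 2.4526590310791216]) @ [[0.99, 0.13], [0.13, -0.99]]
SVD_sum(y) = [[-3.64, -0.48], [-1.69, -0.23]] + [[-0.14,1.02], [0.29,-2.20]]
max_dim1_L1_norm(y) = 4.32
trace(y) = -6.21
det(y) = 9.94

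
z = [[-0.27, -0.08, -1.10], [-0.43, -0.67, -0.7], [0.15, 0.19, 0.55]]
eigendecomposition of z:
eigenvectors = [[(0.5+0.14j), (0.5-0.14j), (-0.89+0j)], [(-0.85+0j), (-0.85-0j), (0.08+0j)], [(0.1-0.02j), 0.10+0.02j, (0.44+0j)]]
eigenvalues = [(-0.34+0.06j), (-0.34-0.06j), (0.28+0j)]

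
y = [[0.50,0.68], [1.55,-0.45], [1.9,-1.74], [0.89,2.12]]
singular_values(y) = [3.08, 2.4]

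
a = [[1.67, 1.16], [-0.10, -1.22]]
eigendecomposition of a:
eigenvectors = [[1.0, -0.38],[-0.04, 0.93]]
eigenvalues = [1.63, -1.18]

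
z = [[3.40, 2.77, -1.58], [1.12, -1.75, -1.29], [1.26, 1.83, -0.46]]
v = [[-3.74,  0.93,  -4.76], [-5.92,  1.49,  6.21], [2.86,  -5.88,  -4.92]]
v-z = [[-7.14,-1.84,-3.18], [-7.04,3.24,7.50], [1.6,-7.71,-4.46]]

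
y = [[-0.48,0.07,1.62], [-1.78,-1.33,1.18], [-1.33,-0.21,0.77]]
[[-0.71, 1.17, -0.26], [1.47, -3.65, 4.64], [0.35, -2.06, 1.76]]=y @[[-0.40, 2.14, -1.21],[-1.02, 1.04, -2.24],[-0.51, 1.31, -0.42]]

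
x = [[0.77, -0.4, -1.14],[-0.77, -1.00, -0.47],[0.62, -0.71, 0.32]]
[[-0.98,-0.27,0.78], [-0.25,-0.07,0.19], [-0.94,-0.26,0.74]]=x @ [[-0.72, -0.20, 0.57], [0.75, 0.21, -0.59], [0.11, 0.03, -0.09]]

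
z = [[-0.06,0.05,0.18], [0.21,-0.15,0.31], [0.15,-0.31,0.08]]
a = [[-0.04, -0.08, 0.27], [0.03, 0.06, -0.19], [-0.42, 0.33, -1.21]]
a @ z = [[0.03, -0.07, -0.01],[-0.02, 0.05, 0.01],[-0.09, 0.3, -0.07]]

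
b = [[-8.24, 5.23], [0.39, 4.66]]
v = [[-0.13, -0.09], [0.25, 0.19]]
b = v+[[-8.11,5.32],[0.14,4.47]]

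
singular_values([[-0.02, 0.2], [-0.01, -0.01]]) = [0.2, 0.01]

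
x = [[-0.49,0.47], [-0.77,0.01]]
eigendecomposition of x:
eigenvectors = [[(-0.26+0.56j), -0.26-0.56j], [-0.79+0.00j, -0.79-0.00j]]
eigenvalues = [(-0.24+0.55j), (-0.24-0.55j)]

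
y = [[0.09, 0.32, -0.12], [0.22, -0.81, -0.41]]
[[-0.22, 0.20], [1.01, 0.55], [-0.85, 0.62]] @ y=[[0.02, -0.23, -0.06], [0.21, -0.12, -0.35], [0.06, -0.77, -0.15]]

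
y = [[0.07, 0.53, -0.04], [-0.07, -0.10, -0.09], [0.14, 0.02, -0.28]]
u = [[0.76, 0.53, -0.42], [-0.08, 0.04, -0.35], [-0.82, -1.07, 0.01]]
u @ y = [[-0.04, 0.34, 0.04],[-0.06, -0.05, 0.1],[0.02, -0.33, 0.13]]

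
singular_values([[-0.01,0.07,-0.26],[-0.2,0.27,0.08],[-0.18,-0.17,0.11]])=[0.35, 0.33, 0.19]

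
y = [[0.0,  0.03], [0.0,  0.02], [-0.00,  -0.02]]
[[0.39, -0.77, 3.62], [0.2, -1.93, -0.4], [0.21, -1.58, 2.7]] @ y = [[0.0, -0.08], [0.00, -0.02], [0.00, -0.08]]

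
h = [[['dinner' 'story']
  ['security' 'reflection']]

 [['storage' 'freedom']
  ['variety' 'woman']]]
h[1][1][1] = 'woman'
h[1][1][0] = 'variety'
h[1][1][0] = 'variety'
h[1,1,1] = 'woman'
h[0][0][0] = 'dinner'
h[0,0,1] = 'story'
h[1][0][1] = 'freedom'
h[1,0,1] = 'freedom'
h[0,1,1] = 'reflection'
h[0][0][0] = 'dinner'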